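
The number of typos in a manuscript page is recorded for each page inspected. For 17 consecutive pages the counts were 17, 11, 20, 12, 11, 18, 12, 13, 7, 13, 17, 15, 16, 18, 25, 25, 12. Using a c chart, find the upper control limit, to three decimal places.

27.189

c̄ = (17 + 11 + 20 + 12 + 11 + 18 + 12 + 13 + 7 + 13 + 17 + 15 + 16 + 18 + 25 + 25 + 12) / 17 = 262 / 17 = 15.4118
UCL = c̄ + 3√c̄ = 15.4118 + 3 × √15.4118 = 15.4118 + 3 × 3.9258 = 27.1891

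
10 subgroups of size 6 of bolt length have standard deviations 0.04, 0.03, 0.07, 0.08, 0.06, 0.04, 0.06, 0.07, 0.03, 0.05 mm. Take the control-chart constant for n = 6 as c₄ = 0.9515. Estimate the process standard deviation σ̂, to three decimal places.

s̄ = (0.04 + 0.03 + 0.07 + 0.08 + 0.06 + 0.04 + 0.06 + 0.07 + 0.03 + 0.05) / 10 = 0.0530
σ̂ = s̄ / c₄ = 0.0530 / 0.9515 = 0.0557

0.056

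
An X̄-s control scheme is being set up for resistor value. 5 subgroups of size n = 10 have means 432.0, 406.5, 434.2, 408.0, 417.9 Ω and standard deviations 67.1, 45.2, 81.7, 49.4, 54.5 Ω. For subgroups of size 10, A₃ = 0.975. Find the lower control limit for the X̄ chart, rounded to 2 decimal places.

361.63

X̄̄ = (432.0 + 406.5 + 434.2 + 408.0 + 417.9) / 5 = 419.7200
s̄ = (67.1 + 45.2 + 81.7 + 49.4 + 54.5) / 5 = 59.5800
LCL = X̄̄ − A₃·s̄ = 419.7200 − 0.975 × 59.5800 = 361.6295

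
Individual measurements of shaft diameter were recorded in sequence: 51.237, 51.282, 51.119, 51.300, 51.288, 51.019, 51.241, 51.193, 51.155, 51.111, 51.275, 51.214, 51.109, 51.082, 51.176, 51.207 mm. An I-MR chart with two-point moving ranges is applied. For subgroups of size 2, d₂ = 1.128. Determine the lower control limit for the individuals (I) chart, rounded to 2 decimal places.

50.92

X̄ = (51.237 + 51.282 + 51.119 + 51.300 + 51.288 + 51.019 + 51.241 + 51.193 + 51.155 + 51.111 + 51.275 + 51.214 + 51.109 + 51.082 + 51.176 + 51.207) / 16 = 51.1880
Moving ranges: 0.045, 0.163, 0.181, 0.012, 0.269, 0.222, 0.048, 0.038, 0.044, 0.164, 0.061, 0.105, 0.027, 0.094, 0.031; M̄R̄ = 1.5040 / 15 = 0.1003
LCL = X̄ − 3·M̄R̄/d₂ = 51.1880 − 3 × 0.1003 / 1.128 = 50.9213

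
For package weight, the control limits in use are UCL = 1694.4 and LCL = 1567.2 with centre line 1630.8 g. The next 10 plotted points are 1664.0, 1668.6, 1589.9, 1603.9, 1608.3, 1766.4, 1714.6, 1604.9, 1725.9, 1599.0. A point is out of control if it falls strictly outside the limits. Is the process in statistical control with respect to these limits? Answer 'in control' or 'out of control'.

Compare each point to [1567.2, 1694.4]: sample 6 = 1766.4 > UCL; sample 7 = 1714.6 > UCL; sample 9 = 1725.9 > UCL.

out of control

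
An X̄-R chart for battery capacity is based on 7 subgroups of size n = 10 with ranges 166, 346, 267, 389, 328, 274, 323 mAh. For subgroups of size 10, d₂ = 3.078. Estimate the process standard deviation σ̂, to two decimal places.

R̄ = (166 + 346 + 267 + 389 + 328 + 274 + 323) / 7 = 299.0000
σ̂ = R̄ / d₂ = 299.0000 / 3.078 = 97.1410

97.14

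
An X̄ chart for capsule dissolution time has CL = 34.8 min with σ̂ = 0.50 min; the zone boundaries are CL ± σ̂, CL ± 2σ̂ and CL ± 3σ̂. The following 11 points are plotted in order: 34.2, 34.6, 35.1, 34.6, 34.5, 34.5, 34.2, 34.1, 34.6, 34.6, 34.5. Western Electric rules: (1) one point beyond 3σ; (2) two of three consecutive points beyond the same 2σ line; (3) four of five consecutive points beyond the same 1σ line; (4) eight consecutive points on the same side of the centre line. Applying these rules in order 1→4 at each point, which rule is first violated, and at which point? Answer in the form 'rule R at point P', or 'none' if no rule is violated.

rule 4 at point 11

Zone of each point (C = within 1σ̂, B = 1σ̂–2σ̂, A = 2σ̂–3σ̂, * = beyond 3σ̂; sign = side of CL): 1:-B, 2:-C, 3:+C, 4:-C, 5:-C, 6:-C, 7:-B, 8:-B, 9:-C, 10:-C, 11:-C
Rule 4 (eight consecutive points on the same side of the centre line) is satisfied at point 11.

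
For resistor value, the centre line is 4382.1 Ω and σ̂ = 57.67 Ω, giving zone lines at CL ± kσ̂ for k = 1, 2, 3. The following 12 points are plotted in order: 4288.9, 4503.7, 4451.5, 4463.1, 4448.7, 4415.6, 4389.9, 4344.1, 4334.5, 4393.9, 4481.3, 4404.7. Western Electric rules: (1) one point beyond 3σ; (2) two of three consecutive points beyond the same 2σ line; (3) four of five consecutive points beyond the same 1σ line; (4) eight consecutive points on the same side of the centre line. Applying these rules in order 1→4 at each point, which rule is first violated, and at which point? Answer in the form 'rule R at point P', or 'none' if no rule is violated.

rule 3 at point 5

Zone of each point (C = within 1σ̂, B = 1σ̂–2σ̂, A = 2σ̂–3σ̂, * = beyond 3σ̂; sign = side of CL): 1:-B, 2:+A, 3:+B, 4:+B, 5:+B, 6:+C, 7:+C, 8:-C, 9:-C, 10:+C, 11:+B, 12:+C
Rule 3 (four of five consecutive points beyond the same 1σ limit) is satisfied at point 5.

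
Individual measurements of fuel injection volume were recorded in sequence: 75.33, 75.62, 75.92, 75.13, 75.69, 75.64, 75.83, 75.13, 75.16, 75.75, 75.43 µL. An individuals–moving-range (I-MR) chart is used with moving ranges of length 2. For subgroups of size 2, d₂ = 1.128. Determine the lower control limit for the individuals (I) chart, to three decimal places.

74.496

X̄ = (75.33 + 75.62 + 75.92 + 75.13 + 75.69 + 75.64 + 75.83 + 75.13 + 75.16 + 75.75 + 75.43) / 11 = 75.5118
Moving ranges: 0.29, 0.30, 0.79, 0.56, 0.05, 0.19, 0.70, 0.03, 0.59, 0.32; M̄R̄ = 3.8200 / 10 = 0.3820
LCL = X̄ − 3·M̄R̄/d₂ = 75.5118 − 3 × 0.3820 / 1.128 = 74.4959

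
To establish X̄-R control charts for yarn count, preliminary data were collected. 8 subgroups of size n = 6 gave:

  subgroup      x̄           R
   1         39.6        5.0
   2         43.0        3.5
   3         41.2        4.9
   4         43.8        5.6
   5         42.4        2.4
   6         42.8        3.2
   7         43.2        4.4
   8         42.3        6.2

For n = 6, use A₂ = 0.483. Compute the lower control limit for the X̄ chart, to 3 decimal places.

40.162

X̄̄ = (39.6 + 43.0 + 41.2 + 43.8 + 42.4 + 42.8 + 43.2 + 42.3) / 8 = 338.3000 / 8 = 42.2875
R̄ = (5.0 + 3.5 + 4.9 + 5.6 + 2.4 + 3.2 + 4.4 + 6.2) / 8 = 35.2000 / 8 = 4.4000
LCL = X̄̄ − A₂·R̄ = 42.2875 − 0.483 × 4.4000 = 40.1623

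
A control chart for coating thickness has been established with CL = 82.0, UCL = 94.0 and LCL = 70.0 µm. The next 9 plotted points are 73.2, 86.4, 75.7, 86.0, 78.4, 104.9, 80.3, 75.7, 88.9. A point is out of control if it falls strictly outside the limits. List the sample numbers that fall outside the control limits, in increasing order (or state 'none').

Compare each point to [70.0, 94.0]: sample 6 = 104.9 > UCL.

6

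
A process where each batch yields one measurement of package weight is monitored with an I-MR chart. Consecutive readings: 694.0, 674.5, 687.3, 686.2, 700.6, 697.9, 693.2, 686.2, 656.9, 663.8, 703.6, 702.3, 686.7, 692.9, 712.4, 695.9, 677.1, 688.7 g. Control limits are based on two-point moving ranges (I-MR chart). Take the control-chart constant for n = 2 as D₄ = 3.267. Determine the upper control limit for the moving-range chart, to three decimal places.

Moving ranges: 19.5, 12.8, 1.1, 14.4, 2.7, 4.7, 7.0, 29.3, 6.9, 39.8, 1.3, 15.6, 6.2, 19.5, 16.5, 18.8, 11.6; M̄R̄ = 227.7000 / 17 = 13.3941
UCL_MR = D₄·M̄R̄ = 3.267 × 13.3941 = 43.7586

43.759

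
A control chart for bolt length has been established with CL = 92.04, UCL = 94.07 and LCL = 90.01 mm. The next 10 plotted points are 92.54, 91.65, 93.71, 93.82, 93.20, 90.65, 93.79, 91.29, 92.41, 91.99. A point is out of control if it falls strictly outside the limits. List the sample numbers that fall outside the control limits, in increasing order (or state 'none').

none

All 10 points lie within [90.01, 94.07].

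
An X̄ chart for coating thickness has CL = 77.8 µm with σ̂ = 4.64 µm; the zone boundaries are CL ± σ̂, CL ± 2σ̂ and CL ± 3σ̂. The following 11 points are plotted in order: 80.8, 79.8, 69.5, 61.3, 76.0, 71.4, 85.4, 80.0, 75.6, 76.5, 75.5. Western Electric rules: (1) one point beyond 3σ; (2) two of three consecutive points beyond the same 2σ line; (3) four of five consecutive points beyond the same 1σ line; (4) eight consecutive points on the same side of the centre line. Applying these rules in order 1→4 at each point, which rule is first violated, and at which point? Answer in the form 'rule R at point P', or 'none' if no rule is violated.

Zone of each point (C = within 1σ̂, B = 1σ̂–2σ̂, A = 2σ̂–3σ̂, * = beyond 3σ̂; sign = side of CL): 1:+C, 2:+C, 3:-B, 4:-*, 5:-C, 6:-B, 7:+B, 8:+C, 9:-C, 10:-C, 11:-C
Rule 1 (one point beyond the 3σ limits) is satisfied at point 4.

rule 1 at point 4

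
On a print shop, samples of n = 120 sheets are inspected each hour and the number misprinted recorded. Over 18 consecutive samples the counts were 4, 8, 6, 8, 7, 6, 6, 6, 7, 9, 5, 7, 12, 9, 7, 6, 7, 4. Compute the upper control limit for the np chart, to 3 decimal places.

p̄ = Σdᵢ / (k·n) = 124 / (18 × 120) = 0.05741
UCL = np̄ + 3·√(np̄(1−p̄)) = 6.8889 + 3 × √(6.8889×0.94259) = 6.8889 + 3 × 2.5482 = 14.5335

14.534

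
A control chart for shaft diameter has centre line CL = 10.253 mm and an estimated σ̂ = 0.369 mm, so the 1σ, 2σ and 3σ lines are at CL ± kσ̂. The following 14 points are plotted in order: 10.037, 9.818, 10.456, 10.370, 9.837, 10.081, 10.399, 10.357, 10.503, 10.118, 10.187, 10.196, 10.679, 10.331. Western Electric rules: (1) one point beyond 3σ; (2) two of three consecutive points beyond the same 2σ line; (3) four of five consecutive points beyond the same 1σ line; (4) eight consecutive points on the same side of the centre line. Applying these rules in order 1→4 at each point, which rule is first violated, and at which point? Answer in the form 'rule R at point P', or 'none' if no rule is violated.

none

Zone of each point (C = within 1σ̂, B = 1σ̂–2σ̂, A = 2σ̂–3σ̂, * = beyond 3σ̂; sign = side of CL): 1:-C, 2:-B, 3:+C, 4:+C, 5:-B, 6:-C, 7:+C, 8:+C, 9:+C, 10:-C, 11:-C, 12:-C, 13:+B, 14:+C
No rule fires across all 14 points.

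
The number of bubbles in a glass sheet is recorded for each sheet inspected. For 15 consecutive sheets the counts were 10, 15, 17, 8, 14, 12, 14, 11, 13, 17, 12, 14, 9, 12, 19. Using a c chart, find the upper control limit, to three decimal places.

c̄ = (10 + 15 + 17 + 8 + 14 + 12 + 14 + 11 + 13 + 17 + 12 + 14 + 9 + 12 + 19) / 15 = 197 / 15 = 13.1333
UCL = c̄ + 3√c̄ = 13.1333 + 3 × √13.1333 = 13.1333 + 3 × 3.6240 = 24.0053

24.005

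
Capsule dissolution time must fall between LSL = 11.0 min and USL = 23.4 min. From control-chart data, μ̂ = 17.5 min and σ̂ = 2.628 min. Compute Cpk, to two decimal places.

Cpu = (USL − μ̂) / (3σ̂) = (23.4 − 17.5) / (3 × 2.628) = 0.7484; Cpl = (μ̂ − LSL) / (3σ̂) = (17.5 − 11.0) / (3 × 2.628) = 0.8245; Cpk = min(Cpu, Cpl) = 0.7484

0.75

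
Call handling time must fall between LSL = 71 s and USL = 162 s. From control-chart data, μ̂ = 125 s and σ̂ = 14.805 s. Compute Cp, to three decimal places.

1.024

Cp = (USL − LSL) / (6σ̂) = (162 − 71) / (6 × 14.805) = 91.0000 / 88.8300 = 1.0244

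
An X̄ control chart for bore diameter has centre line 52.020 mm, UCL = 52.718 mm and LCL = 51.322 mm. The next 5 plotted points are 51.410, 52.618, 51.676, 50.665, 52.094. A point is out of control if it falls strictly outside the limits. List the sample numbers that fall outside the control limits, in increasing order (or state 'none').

Compare each point to [51.322, 52.718]: sample 4 = 50.665 < LCL.

4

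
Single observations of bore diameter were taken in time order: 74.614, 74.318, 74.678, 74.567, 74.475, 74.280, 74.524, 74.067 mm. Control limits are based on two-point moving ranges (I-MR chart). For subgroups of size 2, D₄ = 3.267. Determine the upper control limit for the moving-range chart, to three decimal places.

0.819

Moving ranges: 0.296, 0.360, 0.111, 0.092, 0.195, 0.244, 0.457; M̄R̄ = 1.7550 / 7 = 0.2507
UCL_MR = D₄·M̄R̄ = 3.267 × 0.2507 = 0.8191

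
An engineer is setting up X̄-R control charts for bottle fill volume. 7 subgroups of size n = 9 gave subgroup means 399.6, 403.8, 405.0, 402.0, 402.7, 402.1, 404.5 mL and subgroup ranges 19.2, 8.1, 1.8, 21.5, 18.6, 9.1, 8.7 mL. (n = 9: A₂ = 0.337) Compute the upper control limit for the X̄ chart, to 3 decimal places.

X̄̄ = (399.6 + 403.8 + 405.0 + 402.0 + 402.7 + 402.1 + 404.5) / 7 = 2819.7000 / 7 = 402.8143
R̄ = (19.2 + 8.1 + 1.8 + 21.5 + 18.6 + 9.1 + 8.7) / 7 = 87.0000 / 7 = 12.4286
UCL = X̄̄ + A₂·R̄ = 402.8143 + 0.337 × 12.4286 = 407.0027

407.003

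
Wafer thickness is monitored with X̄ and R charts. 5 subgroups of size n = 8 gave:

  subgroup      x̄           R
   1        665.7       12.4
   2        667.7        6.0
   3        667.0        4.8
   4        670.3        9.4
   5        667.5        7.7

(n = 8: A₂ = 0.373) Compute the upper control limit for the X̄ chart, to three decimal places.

X̄̄ = (665.7 + 667.7 + 667.0 + 670.3 + 667.5) / 5 = 3338.2000 / 5 = 667.6400
R̄ = (12.4 + 6.0 + 4.8 + 9.4 + 7.7) / 5 = 40.3000 / 5 = 8.0600
UCL = X̄̄ + A₂·R̄ = 667.6400 + 0.373 × 8.0600 = 670.6464

670.646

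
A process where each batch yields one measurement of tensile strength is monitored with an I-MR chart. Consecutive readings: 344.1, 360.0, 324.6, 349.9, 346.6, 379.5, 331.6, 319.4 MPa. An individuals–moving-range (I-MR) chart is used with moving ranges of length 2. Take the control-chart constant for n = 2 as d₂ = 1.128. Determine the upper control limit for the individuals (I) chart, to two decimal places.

410.15

X̄ = (344.1 + 360.0 + 324.6 + 349.9 + 346.6 + 379.5 + 331.6 + 319.4) / 8 = 344.4625
Moving ranges: 15.9, 35.4, 25.3, 3.3, 32.9, 47.9, 12.2; M̄R̄ = 172.9000 / 7 = 24.7000
UCL = X̄ + 3·M̄R̄/d₂ = 344.4625 + 3 × 24.7000 / 1.128 = 410.1540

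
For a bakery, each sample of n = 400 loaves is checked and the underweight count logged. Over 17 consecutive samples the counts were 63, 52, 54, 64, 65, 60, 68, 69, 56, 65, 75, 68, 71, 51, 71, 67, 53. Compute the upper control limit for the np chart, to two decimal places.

84.92

p̄ = Σdᵢ / (k·n) = 1072 / (17 × 400) = 0.15765
UCL = np̄ + 3·√(np̄(1−p̄)) = 63.0588 + 3 × √(63.0588×0.84235) = 63.0588 + 3 × 7.2882 = 84.9234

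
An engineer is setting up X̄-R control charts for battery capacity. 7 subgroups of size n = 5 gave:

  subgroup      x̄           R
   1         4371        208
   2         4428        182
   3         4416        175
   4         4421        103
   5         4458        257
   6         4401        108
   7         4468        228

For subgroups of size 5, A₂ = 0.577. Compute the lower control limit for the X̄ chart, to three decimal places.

4319.343

X̄̄ = (4371 + 4428 + 4416 + 4421 + 4458 + 4401 + 4468) / 7 = 30963.0000 / 7 = 4423.2857
R̄ = (208 + 182 + 175 + 103 + 257 + 108 + 228) / 7 = 1261.0000 / 7 = 180.1429
LCL = X̄̄ − A₂·R̄ = 4423.2857 − 0.577 × 180.1429 = 4319.3433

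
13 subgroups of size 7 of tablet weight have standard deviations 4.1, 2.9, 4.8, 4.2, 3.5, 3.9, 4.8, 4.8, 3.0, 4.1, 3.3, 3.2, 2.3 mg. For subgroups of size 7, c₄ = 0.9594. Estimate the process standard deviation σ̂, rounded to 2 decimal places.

3.92

s̄ = (4.1 + 2.9 + 4.8 + 4.2 + 3.5 + 3.9 + 4.8 + 4.8 + 3.0 + 4.1 + 3.3 + 3.2 + 2.3) / 13 = 3.7615
σ̂ = s̄ / c₄ = 3.7615 / 0.9594 = 3.9207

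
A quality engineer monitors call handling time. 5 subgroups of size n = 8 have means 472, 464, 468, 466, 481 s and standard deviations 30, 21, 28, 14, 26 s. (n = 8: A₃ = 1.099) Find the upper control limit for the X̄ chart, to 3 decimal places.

X̄̄ = (472 + 464 + 468 + 466 + 481) / 5 = 470.2000
s̄ = (30 + 21 + 28 + 14 + 26) / 5 = 23.8000
UCL = X̄̄ + A₃·s̄ = 470.2000 + 1.099 × 23.8000 = 496.3562

496.356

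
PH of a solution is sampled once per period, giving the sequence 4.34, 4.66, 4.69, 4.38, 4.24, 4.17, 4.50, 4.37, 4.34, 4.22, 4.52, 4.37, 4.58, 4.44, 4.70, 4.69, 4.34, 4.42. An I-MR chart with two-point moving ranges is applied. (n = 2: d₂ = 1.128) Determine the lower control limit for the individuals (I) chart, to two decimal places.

X̄ = (4.34 + 4.66 + 4.69 + 4.38 + 4.24 + 4.17 + 4.50 + 4.37 + 4.34 + 4.22 + 4.52 + 4.37 + 4.58 + 4.44 + 4.70 + 4.69 + 4.34 + 4.42) / 18 = 4.4428
Moving ranges: 0.32, 0.03, 0.31, 0.14, 0.07, 0.33, 0.13, 0.03, 0.12, 0.30, 0.15, 0.21, 0.14, 0.26, 0.01, 0.35, 0.08; M̄R̄ = 2.9800 / 17 = 0.1753
LCL = X̄ − 3·M̄R̄/d₂ = 4.4428 − 3 × 0.1753 / 1.128 = 3.9766

3.98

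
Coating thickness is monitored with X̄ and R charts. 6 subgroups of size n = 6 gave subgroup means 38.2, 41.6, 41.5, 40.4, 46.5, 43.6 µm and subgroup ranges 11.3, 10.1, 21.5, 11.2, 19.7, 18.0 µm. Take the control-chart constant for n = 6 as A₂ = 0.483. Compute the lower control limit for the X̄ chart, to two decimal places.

X̄̄ = (38.2 + 41.6 + 41.5 + 40.4 + 46.5 + 43.6) / 6 = 251.8000 / 6 = 41.9667
R̄ = (11.3 + 10.1 + 21.5 + 11.2 + 19.7 + 18.0) / 6 = 91.8000 / 6 = 15.3000
LCL = X̄̄ − A₂·R̄ = 41.9667 − 0.483 × 15.3000 = 34.5768

34.58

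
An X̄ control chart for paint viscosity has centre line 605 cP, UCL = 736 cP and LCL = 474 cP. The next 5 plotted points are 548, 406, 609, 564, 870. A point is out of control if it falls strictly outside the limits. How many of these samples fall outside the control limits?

2

Compare each point to [474, 736]: sample 2 = 406 < LCL; sample 5 = 870 > UCL.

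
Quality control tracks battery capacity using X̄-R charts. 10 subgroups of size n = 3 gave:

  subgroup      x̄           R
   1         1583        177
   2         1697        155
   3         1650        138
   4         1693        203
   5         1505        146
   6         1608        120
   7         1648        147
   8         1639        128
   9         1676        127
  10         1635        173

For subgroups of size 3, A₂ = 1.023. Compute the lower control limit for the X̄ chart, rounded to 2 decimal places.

1478.52

X̄̄ = (1583 + 1697 + 1650 + 1693 + 1505 + 1608 + 1648 + 1639 + 1676 + 1635) / 10 = 16334.0000 / 10 = 1633.4000
R̄ = (177 + 155 + 138 + 203 + 146 + 120 + 147 + 128 + 127 + 173) / 10 = 1514.0000 / 10 = 151.4000
LCL = X̄̄ − A₂·R̄ = 1633.4000 − 1.023 × 151.4000 = 1478.5178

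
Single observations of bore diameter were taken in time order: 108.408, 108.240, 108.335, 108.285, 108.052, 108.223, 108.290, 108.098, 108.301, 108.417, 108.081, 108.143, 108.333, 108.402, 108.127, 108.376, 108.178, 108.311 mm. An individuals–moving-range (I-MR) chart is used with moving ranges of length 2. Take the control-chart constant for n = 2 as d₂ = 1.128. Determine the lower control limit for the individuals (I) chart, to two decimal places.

107.82

X̄ = (108.408 + 108.240 + 108.335 + 108.285 + 108.052 + 108.223 + 108.290 + 108.098 + 108.301 + 108.417 + 108.081 + 108.143 + 108.333 + 108.402 + 108.127 + 108.376 + 108.178 + 108.311) / 18 = 108.2556
Moving ranges: 0.168, 0.095, 0.050, 0.233, 0.171, 0.067, 0.192, 0.203, 0.116, 0.336, 0.062, 0.190, 0.069, 0.275, 0.249, 0.198, 0.133; M̄R̄ = 2.8070 / 17 = 0.1651
LCL = X̄ − 3·M̄R̄/d₂ = 108.2556 − 3 × 0.1651 / 1.128 = 107.8164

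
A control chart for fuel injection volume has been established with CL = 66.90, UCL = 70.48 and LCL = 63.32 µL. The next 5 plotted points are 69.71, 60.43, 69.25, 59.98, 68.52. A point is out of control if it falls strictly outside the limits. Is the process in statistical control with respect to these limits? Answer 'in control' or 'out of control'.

Compare each point to [63.32, 70.48]: sample 2 = 60.43 < LCL; sample 4 = 59.98 < LCL.

out of control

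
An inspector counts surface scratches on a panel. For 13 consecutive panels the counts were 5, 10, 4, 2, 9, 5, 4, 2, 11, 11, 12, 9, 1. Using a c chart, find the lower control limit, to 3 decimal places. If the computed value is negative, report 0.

0.000

c̄ = (5 + 10 + 4 + 2 + 9 + 5 + 4 + 2 + 11 + 11 + 12 + 9 + 1) / 13 = 85 / 13 = 6.5385
LCL = c̄ − 3√c̄ = 6.5385 − 3 × 2.5570 = -1.1327 → 0 (cannot be negative)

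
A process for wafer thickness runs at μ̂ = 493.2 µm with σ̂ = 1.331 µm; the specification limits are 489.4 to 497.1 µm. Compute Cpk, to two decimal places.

0.95

Cpu = (USL − μ̂) / (3σ̂) = (497.1 − 493.2) / (3 × 1.331) = 0.9767; Cpl = (μ̂ − LSL) / (3σ̂) = (493.2 − 489.4) / (3 × 1.331) = 0.9517; Cpk = min(Cpu, Cpl) = 0.9517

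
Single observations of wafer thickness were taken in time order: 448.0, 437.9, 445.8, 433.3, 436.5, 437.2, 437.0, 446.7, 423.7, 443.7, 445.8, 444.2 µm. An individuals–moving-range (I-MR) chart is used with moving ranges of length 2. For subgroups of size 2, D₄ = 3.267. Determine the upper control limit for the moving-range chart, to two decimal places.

Moving ranges: 10.1, 7.9, 12.5, 3.2, 0.7, 0.2, 9.7, 23.0, 20.0, 2.1, 1.6; M̄R̄ = 91.0000 / 11 = 8.2727
UCL_MR = D₄·M̄R̄ = 3.267 × 8.2727 = 27.0270

27.03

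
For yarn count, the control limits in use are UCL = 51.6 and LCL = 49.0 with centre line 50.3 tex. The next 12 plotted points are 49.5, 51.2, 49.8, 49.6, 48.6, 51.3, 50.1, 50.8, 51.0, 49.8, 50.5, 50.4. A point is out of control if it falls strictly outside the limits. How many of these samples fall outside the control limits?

1

Compare each point to [49.0, 51.6]: sample 5 = 48.6 < LCL.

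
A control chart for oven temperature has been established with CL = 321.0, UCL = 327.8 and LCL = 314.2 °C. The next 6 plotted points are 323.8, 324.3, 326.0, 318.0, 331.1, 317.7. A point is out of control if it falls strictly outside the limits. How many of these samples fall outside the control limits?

Compare each point to [314.2, 327.8]: sample 5 = 331.1 > UCL.

1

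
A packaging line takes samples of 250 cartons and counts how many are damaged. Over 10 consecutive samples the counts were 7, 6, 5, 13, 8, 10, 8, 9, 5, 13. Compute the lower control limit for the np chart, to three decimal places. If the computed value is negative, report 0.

0.000

p̄ = Σdᵢ / (k·n) = 84 / (10 × 250) = 0.03360
LCL = np̄ − 3·√(np̄(1−p̄)) = 8.4000 − 3 × 2.8492 = -0.1475 → 0 (negative, so LCL = 0)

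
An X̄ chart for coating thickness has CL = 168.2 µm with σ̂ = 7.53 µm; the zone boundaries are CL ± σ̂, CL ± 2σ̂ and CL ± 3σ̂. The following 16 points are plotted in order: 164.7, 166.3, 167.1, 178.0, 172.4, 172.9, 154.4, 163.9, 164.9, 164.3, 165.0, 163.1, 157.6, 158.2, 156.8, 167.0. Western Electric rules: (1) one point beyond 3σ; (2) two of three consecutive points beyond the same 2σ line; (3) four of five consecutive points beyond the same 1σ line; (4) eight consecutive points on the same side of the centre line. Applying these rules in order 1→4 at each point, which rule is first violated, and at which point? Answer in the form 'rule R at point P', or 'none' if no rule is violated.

Zone of each point (C = within 1σ̂, B = 1σ̂–2σ̂, A = 2σ̂–3σ̂, * = beyond 3σ̂; sign = side of CL): 1:-C, 2:-C, 3:-C, 4:+B, 5:+C, 6:+C, 7:-B, 8:-C, 9:-C, 10:-C, 11:-C, 12:-C, 13:-B, 14:-B, 15:-B, 16:-C
Rule 4 (eight consecutive points on the same side of the centre line) is satisfied at point 14.

rule 4 at point 14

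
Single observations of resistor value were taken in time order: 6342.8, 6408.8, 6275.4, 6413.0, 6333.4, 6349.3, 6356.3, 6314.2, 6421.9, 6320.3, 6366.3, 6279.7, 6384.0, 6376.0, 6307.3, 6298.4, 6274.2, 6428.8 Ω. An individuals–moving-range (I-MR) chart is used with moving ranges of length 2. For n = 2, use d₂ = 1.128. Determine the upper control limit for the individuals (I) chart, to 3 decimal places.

X̄ = (6342.8 + 6408.8 + 6275.4 + 6413.0 + 6333.4 + 6349.3 + 6356.3 + 6314.2 + 6421.9 + 6320.3 + 6366.3 + 6279.7 + 6384.0 + 6376.0 + 6307.3 + 6298.4 + 6274.2 + 6428.8) / 18 = 6347.2278
Moving ranges: 66.0, 133.4, 137.6, 79.6, 15.9, 7.0, 42.1, 107.7, 101.6, 46.0, 86.6, 104.3, 8.0, 68.7, 8.9, 24.2, 154.6; M̄R̄ = 1192.2000 / 17 = 70.1294
UCL = X̄ + 3·M̄R̄/d₂ = 6347.2278 + 3 × 70.1294 / 1.128 = 6533.7422

6533.742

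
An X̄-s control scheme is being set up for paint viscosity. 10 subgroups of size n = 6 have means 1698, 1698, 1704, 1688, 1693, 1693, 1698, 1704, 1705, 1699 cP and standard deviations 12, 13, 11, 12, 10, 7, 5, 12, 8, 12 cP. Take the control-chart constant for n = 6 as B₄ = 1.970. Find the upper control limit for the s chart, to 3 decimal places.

s̄ = (12 + 13 + 11 + 12 + 10 + 7 + 5 + 12 + 8 + 12) / 10 = 10.2000
UCL_s = B₄·s̄ = 1.970 × 10.2000 = 20.0940

20.094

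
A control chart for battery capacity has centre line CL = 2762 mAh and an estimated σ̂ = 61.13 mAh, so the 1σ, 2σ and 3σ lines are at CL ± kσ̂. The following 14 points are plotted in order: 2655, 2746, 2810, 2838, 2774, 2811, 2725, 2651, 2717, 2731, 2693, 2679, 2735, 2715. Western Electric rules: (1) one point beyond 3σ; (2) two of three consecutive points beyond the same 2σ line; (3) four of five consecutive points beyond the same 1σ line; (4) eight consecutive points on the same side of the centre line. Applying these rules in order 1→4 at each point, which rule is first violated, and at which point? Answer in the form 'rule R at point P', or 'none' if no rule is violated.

Zone of each point (C = within 1σ̂, B = 1σ̂–2σ̂, A = 2σ̂–3σ̂, * = beyond 3σ̂; sign = side of CL): 1:-B, 2:-C, 3:+C, 4:+B, 5:+C, 6:+C, 7:-C, 8:-B, 9:-C, 10:-C, 11:-B, 12:-B, 13:-C, 14:-C
Rule 4 (eight consecutive points on the same side of the centre line) is satisfied at point 14.

rule 4 at point 14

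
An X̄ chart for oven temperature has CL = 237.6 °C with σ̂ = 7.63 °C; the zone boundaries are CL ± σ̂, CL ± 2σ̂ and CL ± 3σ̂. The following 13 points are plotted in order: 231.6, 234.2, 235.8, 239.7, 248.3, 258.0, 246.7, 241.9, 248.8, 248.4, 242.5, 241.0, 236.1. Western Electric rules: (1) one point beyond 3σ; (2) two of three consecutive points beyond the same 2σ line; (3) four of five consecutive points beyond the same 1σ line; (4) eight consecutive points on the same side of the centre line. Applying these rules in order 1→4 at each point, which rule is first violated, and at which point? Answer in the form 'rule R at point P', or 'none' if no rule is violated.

Zone of each point (C = within 1σ̂, B = 1σ̂–2σ̂, A = 2σ̂–3σ̂, * = beyond 3σ̂; sign = side of CL): 1:-C, 2:-C, 3:-C, 4:+C, 5:+B, 6:+A, 7:+B, 8:+C, 9:+B, 10:+B, 11:+C, 12:+C, 13:-C
Rule 3 (four of five consecutive points beyond the same 1σ limit) is satisfied at point 9.

rule 3 at point 9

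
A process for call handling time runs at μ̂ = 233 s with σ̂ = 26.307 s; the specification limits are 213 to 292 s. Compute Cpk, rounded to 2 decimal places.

0.25

Cpu = (USL − μ̂) / (3σ̂) = (292 − 233) / (3 × 26.307) = 0.7476; Cpl = (μ̂ − LSL) / (3σ̂) = (233 − 213) / (3 × 26.307) = 0.2534; Cpk = min(Cpu, Cpl) = 0.2534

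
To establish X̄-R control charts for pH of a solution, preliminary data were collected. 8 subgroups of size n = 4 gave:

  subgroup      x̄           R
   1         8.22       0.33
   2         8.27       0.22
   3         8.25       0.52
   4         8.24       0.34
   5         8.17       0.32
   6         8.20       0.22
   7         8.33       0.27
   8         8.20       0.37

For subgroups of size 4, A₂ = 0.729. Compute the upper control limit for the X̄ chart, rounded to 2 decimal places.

X̄̄ = (8.22 + 8.27 + 8.25 + 8.24 + 8.17 + 8.20 + 8.33 + 8.20) / 8 = 65.8800 / 8 = 8.2350
R̄ = (0.33 + 0.22 + 0.52 + 0.34 + 0.32 + 0.22 + 0.27 + 0.37) / 8 = 2.5900 / 8 = 0.3237
UCL = X̄̄ + A₂·R̄ = 8.2350 + 0.729 × 0.3237 = 8.4710

8.47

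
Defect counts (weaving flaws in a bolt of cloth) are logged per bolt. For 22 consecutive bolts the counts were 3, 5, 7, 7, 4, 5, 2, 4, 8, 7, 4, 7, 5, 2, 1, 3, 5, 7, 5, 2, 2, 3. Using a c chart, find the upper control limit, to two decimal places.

10.79

c̄ = (3 + 5 + 7 + 7 + 4 + 5 + 2 + 4 + 8 + 7 + 4 + 7 + 5 + 2 + 1 + 3 + 5 + 7 + 5 + 2 + 2 + 3) / 22 = 98 / 22 = 4.4545
UCL = c̄ + 3√c̄ = 4.4545 + 3 × √4.4545 = 4.4545 + 3 × 2.1106 = 10.7863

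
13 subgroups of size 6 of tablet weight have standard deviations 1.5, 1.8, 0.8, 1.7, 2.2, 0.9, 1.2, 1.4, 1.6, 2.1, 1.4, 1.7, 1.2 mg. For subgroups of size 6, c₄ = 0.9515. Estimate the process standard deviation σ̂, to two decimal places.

s̄ = (1.5 + 1.8 + 0.8 + 1.7 + 2.2 + 0.9 + 1.2 + 1.4 + 1.6 + 2.1 + 1.4 + 1.7 + 1.2) / 13 = 1.5000
σ̂ = s̄ / c₄ = 1.5000 / 0.9515 = 1.5765

1.58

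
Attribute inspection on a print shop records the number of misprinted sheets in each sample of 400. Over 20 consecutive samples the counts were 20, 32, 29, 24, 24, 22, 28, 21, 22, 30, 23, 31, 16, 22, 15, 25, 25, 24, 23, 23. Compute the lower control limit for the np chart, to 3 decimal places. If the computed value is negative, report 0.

9.715

p̄ = Σdᵢ / (k·n) = 479 / (20 × 400) = 0.05987
LCL = np̄ − 3·√(np̄(1−p̄)) = 23.9500 − 3 × 4.7451 = 9.7147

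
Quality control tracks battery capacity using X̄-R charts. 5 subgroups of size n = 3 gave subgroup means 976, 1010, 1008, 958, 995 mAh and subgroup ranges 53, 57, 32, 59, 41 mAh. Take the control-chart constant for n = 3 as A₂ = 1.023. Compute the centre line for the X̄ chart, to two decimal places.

X̄̄ = (976 + 1010 + 1008 + 958 + 995) / 5 = 4947.0000 / 5 = 989.4000
CL = X̄̄ = 989.4000

989.40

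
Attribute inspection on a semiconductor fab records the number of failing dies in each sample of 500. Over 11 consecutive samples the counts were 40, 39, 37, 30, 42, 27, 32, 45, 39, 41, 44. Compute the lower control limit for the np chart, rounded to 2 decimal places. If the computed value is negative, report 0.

20.08

p̄ = Σdᵢ / (k·n) = 416 / (11 × 500) = 0.07564
LCL = np̄ − 3·√(np̄(1−p̄)) = 37.8182 − 3 × 5.9125 = 20.0807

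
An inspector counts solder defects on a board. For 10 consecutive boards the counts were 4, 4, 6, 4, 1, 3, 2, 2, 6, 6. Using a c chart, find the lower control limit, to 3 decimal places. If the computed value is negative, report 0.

0.000

c̄ = (4 + 4 + 6 + 4 + 1 + 3 + 2 + 2 + 6 + 6) / 10 = 38 / 10 = 3.8000
LCL = c̄ − 3√c̄ = 3.8000 − 3 × 1.9494 = -2.0481 → 0 (cannot be negative)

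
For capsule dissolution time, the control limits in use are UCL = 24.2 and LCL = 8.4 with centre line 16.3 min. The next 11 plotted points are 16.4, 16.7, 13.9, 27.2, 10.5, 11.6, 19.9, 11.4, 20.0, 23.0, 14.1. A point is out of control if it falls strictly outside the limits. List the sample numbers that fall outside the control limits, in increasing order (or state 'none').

4

Compare each point to [8.4, 24.2]: sample 4 = 27.2 > UCL.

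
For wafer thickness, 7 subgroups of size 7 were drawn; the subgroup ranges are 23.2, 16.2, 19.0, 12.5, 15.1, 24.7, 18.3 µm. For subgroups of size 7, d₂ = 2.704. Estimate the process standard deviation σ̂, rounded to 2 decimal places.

6.82

R̄ = (23.2 + 16.2 + 19.0 + 12.5 + 15.1 + 24.7 + 18.3) / 7 = 18.4286
σ̂ = R̄ / d₂ = 18.4286 / 2.704 = 6.8153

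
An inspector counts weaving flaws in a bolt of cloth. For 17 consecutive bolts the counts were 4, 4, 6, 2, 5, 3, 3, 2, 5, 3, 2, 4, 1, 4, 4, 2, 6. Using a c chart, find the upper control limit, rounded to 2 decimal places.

9.17

c̄ = (4 + 4 + 6 + 2 + 5 + 3 + 3 + 2 + 5 + 3 + 2 + 4 + 1 + 4 + 4 + 2 + 6) / 17 = 60 / 17 = 3.5294
UCL = c̄ + 3√c̄ = 3.5294 + 3 × √3.5294 = 3.5294 + 3 × 1.8787 = 9.1654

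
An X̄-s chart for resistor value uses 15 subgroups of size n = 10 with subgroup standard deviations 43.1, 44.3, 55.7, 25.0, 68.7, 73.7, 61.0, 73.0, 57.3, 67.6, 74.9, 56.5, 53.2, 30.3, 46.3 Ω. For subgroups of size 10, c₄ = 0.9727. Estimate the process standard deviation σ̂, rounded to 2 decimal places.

56.93

s̄ = (43.1 + 44.3 + 55.7 + 25.0 + 68.7 + 73.7 + 61.0 + 73.0 + 57.3 + 67.6 + 74.9 + 56.5 + 53.2 + 30.3 + 46.3) / 15 = 55.3733
σ̂ = s̄ / c₄ = 55.3733 / 0.9727 = 56.9275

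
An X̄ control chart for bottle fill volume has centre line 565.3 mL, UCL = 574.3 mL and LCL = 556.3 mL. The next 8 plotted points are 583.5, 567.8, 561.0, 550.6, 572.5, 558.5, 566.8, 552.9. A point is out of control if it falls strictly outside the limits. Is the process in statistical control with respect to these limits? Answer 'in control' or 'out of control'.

out of control

Compare each point to [556.3, 574.3]: sample 1 = 583.5 > UCL; sample 4 = 550.6 < LCL; sample 8 = 552.9 < LCL.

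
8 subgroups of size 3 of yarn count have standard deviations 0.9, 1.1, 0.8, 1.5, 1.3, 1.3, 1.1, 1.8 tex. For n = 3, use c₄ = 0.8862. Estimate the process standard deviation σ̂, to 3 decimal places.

1.382

s̄ = (0.9 + 1.1 + 0.8 + 1.5 + 1.3 + 1.3 + 1.1 + 1.8) / 8 = 1.2250
σ̂ = s̄ / c₄ = 1.2250 / 0.8862 = 1.3823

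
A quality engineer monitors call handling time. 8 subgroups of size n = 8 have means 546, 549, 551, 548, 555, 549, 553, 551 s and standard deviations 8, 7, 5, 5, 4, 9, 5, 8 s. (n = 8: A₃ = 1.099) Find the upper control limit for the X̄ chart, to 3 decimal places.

X̄̄ = (546 + 549 + 551 + 548 + 555 + 549 + 553 + 551) / 8 = 550.2500
s̄ = (8 + 7 + 5 + 5 + 4 + 9 + 5 + 8) / 8 = 6.3750
UCL = X̄̄ + A₃·s̄ = 550.2500 + 1.099 × 6.3750 = 557.2561

557.256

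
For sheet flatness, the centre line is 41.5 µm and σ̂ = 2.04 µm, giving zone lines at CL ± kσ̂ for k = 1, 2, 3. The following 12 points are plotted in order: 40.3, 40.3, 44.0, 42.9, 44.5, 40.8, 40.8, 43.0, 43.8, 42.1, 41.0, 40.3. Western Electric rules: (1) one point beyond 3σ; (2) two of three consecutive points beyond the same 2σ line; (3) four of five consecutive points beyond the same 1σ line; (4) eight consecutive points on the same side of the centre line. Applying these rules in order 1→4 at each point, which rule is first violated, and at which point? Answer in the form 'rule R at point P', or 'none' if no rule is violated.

Zone of each point (C = within 1σ̂, B = 1σ̂–2σ̂, A = 2σ̂–3σ̂, * = beyond 3σ̂; sign = side of CL): 1:-C, 2:-C, 3:+B, 4:+C, 5:+B, 6:-C, 7:-C, 8:+C, 9:+B, 10:+C, 11:-C, 12:-C
No rule fires across all 12 points.

none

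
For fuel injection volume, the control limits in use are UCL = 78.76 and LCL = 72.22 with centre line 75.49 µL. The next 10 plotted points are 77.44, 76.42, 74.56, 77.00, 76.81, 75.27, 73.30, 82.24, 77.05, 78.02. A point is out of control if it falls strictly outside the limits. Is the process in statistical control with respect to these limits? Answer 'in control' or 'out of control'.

Compare each point to [72.22, 78.76]: sample 8 = 82.24 > UCL.

out of control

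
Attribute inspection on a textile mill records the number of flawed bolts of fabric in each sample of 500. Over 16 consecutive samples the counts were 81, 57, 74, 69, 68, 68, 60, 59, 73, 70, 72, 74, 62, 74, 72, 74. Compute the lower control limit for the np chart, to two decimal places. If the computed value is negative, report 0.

46.02

p̄ = Σdᵢ / (k·n) = 1107 / (16 × 500) = 0.13837
LCL = np̄ − 3·√(np̄(1−p̄)) = 69.1875 − 3 × 7.7210 = 46.0245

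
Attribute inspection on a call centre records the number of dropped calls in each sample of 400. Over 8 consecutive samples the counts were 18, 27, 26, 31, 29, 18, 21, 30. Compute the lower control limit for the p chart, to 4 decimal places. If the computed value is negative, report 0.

p̄ = Σdᵢ / (k·n) = 200 / (8 × 400) = 0.06250
LCL = p̄ − 3·√(p̄(1−p̄)/n) = 0.06250 − 3 × 0.01210 = 0.02619

0.0262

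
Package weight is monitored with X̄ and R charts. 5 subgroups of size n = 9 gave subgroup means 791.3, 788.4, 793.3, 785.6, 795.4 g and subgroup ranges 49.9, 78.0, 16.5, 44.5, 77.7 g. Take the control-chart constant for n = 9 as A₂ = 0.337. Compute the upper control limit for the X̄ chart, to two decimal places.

X̄̄ = (791.3 + 788.4 + 793.3 + 785.6 + 795.4) / 5 = 3954.0000 / 5 = 790.8000
R̄ = (49.9 + 78.0 + 16.5 + 44.5 + 77.7) / 5 = 266.6000 / 5 = 53.3200
UCL = X̄̄ + A₂·R̄ = 790.8000 + 0.337 × 53.3200 = 808.7688

808.77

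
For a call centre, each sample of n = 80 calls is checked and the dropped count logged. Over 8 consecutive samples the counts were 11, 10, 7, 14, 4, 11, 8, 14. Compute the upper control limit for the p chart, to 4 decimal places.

0.2338

p̄ = Σdᵢ / (k·n) = 79 / (8 × 80) = 0.12344
UCL = p̄ + 3·√(p̄(1−p̄)/n) = 0.12344 + 3 × √(0.12344×0.87656/80) = 0.12344 + 3 × 0.03678 = 0.23377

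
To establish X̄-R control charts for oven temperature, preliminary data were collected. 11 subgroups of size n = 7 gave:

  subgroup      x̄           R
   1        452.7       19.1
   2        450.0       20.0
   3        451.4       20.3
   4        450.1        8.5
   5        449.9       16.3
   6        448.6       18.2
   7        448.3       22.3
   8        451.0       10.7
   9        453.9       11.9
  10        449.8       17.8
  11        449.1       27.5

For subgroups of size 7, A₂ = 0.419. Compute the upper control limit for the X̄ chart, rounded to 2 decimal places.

457.77

X̄̄ = (452.7 + 450.0 + 451.4 + 450.1 + 449.9 + 448.6 + 448.3 + 451.0 + 453.9 + 449.8 + 449.1) / 11 = 4954.8000 / 11 = 450.4364
R̄ = (19.1 + 20.0 + 20.3 + 8.5 + 16.3 + 18.2 + 22.3 + 10.7 + 11.9 + 17.8 + 27.5) / 11 = 192.6000 / 11 = 17.5091
UCL = X̄̄ + A₂·R̄ = 450.4364 + 0.419 × 17.5091 = 457.7727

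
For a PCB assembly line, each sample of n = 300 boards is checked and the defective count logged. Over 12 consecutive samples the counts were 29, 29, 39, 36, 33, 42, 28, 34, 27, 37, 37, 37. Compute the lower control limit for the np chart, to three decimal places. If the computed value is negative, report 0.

17.528

p̄ = Σdᵢ / (k·n) = 408 / (12 × 300) = 0.11333
LCL = np̄ − 3·√(np̄(1−p̄)) = 34.0000 − 3 × 5.4906 = 17.5282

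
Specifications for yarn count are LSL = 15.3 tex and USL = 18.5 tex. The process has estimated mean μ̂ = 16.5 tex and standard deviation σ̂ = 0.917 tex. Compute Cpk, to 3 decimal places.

Cpu = (USL − μ̂) / (3σ̂) = (18.5 − 16.5) / (3 × 0.917) = 0.7270; Cpl = (μ̂ − LSL) / (3σ̂) = (16.5 − 15.3) / (3 × 0.917) = 0.4362; Cpk = min(Cpu, Cpl) = 0.4362

0.436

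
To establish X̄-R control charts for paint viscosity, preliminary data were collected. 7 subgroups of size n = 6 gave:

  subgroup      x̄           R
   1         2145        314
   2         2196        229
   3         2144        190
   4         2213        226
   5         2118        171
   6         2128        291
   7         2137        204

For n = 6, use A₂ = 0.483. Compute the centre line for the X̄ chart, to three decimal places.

2154.429

X̄̄ = (2145 + 2196 + 2144 + 2213 + 2118 + 2128 + 2137) / 7 = 15081.0000 / 7 = 2154.4286
CL = X̄̄ = 2154.4286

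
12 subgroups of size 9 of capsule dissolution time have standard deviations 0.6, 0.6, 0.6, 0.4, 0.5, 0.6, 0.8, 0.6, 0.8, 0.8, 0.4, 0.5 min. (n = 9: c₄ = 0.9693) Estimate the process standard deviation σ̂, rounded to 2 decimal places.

s̄ = (0.6 + 0.6 + 0.6 + 0.4 + 0.5 + 0.6 + 0.8 + 0.6 + 0.8 + 0.8 + 0.4 + 0.5) / 12 = 0.6000
σ̂ = s̄ / c₄ = 0.6000 / 0.9693 = 0.6190

0.62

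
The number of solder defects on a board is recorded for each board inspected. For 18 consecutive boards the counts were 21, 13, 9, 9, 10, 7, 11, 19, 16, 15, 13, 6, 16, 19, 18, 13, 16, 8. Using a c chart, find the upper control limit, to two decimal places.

c̄ = (21 + 13 + 9 + 9 + 10 + 7 + 11 + 19 + 16 + 15 + 13 + 6 + 16 + 19 + 18 + 13 + 16 + 8) / 18 = 239 / 18 = 13.2778
UCL = c̄ + 3√c̄ = 13.2778 + 3 × √13.2778 = 13.2778 + 3 × 3.6439 = 24.2094

24.21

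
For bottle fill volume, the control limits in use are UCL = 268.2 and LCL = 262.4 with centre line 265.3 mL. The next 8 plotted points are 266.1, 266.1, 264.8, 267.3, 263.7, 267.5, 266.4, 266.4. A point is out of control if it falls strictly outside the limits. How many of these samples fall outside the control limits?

0

All 8 points lie within [262.4, 268.2].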